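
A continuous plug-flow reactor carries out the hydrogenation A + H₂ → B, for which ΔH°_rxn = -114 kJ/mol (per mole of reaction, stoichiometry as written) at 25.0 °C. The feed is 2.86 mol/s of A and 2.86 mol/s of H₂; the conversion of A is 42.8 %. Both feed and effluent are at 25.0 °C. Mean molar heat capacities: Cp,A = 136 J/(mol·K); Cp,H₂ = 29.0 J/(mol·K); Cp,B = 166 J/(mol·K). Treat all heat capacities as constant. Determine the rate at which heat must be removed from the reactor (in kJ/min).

Q_out = 8370 kJ/min

Extent of reaction ξ = 0.428 × 2.86 = 1.2241 mol/s
Reaction term: ξ·ΔH°_rxn = 1.2241 × -114 = -139.55 kJ/s
Q = ΔH = -139.55 kJ/s = -139.55 kW
Heat removed = 8372.7 kJ/min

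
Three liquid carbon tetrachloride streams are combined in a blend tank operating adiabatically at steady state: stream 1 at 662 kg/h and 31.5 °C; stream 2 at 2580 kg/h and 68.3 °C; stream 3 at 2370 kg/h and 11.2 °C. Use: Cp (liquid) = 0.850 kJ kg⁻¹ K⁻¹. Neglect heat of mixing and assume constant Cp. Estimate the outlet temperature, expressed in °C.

T_out = 39.8 °C

Adiabatic, steady state ⇒ Σ ṁᵢCp,ᵢ(T_out − Tᵢ) = 0
Σ ṁᵢCp,ᵢTᵢ = 662×0.850×31.5 + 2580×0.850×68.3 + 2370×0.850×11.2 = 190070
Σ ṁᵢCp,ᵢ = 662×0.850 + 2580×0.850 + 2370×0.850 = 4770.2
T_out = 190070 / 4770.2 = 39.845 °C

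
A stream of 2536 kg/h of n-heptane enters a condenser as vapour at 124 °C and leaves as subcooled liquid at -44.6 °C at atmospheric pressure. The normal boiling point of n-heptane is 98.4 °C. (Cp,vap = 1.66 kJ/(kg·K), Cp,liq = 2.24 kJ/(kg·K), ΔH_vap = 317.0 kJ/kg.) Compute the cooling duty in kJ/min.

vapour 124→98.4 °C: -42.496 kJ/kg
condensation at 98.4 °C: -317 kJ/kg
liquid 98.4→-44.6 °C: -320.32 kJ/kg
Δh = -42.496 + -317 + -320.32 = -679.82 kJ/kg
Q = ṁ·Δh = 2536 kg/h × -679.82 kJ/kg = -1.724e+06 kJ/h
|Q| = 478.89 kW = 28734 kJ/min

Q_c = 28700 kJ/min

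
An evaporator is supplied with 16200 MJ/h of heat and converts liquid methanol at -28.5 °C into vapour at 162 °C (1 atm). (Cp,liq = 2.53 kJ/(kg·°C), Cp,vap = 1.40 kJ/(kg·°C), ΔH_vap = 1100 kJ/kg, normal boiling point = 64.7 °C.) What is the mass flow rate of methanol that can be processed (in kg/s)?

Δh = 2.53×(64.7−-28.5) + 1100 + 1.40×(162−64.7) = 1472 kJ/kg
Q = 16200 MJ/h = 4500 kJ/s = 4500 kJ/s
ṁ = Q/Δh = 4500 / 1472 = 3.057 kg/s

ṁ = 3.06 kg/s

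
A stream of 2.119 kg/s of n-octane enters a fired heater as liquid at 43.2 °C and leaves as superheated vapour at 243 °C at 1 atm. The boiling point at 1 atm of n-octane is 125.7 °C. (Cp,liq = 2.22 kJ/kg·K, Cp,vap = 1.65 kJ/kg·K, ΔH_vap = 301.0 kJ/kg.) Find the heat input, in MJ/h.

liquid 43.2→125.7 °C: 183.15 kJ/kg
vaporisation at 125.7 °C: 301 kJ/kg
vapour 125.7→243 °C: 193.54 kJ/kg
Δh = 183.15 + 301 + 193.54 = 677.69 kJ/kg
Q = ṁ·Δh = 2.119 kg/s × 677.69 kJ/kg = 1436 kJ/s
|Q| = 1436 kW = 5169.7 MJ/h

Q = 5170 MJ/h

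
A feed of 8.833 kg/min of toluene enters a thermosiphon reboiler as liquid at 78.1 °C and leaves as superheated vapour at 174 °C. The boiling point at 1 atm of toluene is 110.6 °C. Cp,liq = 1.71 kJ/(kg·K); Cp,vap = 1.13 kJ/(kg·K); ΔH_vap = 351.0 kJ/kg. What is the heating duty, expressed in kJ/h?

Q = 253000 kJ/h

liquid 78.1→110.6 °C: 55.575 kJ/kg
vaporisation at 110.6 °C: 351 kJ/kg
vapour 110.6→174 °C: 71.642 kJ/kg
Δh = 55.575 + 351 + 71.642 = 478.22 kJ/kg
Q = ṁ·Δh = 8.833 kg/min × 478.22 kJ/kg = 4224.1 kJ/min
|Q| = 70.402 kW = 253450 kJ/h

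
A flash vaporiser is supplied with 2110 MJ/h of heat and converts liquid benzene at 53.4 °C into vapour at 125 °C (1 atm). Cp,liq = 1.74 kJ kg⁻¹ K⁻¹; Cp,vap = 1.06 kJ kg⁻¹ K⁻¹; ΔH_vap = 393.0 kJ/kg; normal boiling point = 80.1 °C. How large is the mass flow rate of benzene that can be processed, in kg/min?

ṁ = 72.2 kg/min

Δh = 1.74×(80.1−53.4) + 393.0 + 1.06×(125−80.1) = 487.05 kJ/kg
Q = 2110 MJ/h = 586.11 kJ/s = 35167 kJ/min
ṁ = Q/Δh = 35167 / 487.05 = 72.203 kg/min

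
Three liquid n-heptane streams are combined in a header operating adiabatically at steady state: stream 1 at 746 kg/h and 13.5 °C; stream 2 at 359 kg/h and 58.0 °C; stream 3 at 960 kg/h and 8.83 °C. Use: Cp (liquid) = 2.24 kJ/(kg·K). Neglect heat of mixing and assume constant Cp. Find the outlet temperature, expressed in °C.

Adiabatic, steady state ⇒ Σ ṁᵢCp,ᵢ(T_out − Tᵢ) = 0
T_out = Σ ṁᵢCp,ᵢTᵢ / Σ ṁᵢCp,ᵢ
      = 88188 / 4625.6 = 19.065 °C

T_out = 19.1 °C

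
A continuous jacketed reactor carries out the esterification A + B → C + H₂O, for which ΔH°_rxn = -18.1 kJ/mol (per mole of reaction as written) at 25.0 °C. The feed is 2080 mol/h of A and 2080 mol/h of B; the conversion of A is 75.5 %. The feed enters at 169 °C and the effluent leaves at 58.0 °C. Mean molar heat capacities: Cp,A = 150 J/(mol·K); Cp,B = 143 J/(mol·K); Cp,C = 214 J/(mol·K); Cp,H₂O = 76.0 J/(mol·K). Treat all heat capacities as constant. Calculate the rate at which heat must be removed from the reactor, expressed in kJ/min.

Q_out = 1600 kJ/min

Extent of reaction ξ = 0.755 × 2080 = 1570.4 mol/h
Reaction term: ξ·ΔH°_rxn = 1570.4 × -18.1 = -28424 kJ/h
Sensible, feed 169→25 °C: -87759 kJ/h
Outlet flows (mol/h): A 509.6, B 509.6, C 1570.4, H₂O 1570.4
Sensible, products 25→58.0 °C: 19956 kJ/h
Q = ΔH = -96228 kJ/h = -26.73 kW
Heat removed = 1603.8 kJ/min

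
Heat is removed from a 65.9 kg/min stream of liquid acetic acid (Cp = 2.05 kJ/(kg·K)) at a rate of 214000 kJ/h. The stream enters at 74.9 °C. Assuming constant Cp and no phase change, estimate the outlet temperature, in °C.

Q = 214000 kJ/h = 3566.7 kJ/min
ΔT = Q/(ṁ·Cp) = 3566.7/(65.9×2.05) = 26.401 K
T_out = 74.9 − 26.401 = 48.499 °C

T_out = 48.5 °C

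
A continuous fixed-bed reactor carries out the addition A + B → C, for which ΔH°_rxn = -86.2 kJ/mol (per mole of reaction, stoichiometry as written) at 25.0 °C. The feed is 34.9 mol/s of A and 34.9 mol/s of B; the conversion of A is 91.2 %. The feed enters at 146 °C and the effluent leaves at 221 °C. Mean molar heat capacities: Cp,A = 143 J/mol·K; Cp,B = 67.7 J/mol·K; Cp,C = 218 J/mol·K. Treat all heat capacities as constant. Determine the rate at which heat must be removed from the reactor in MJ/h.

Q_out = 7730 MJ/h

Extent of reaction ξ = 0.912 × 34.9 = 31.829 mol/s
Reaction term: ξ·ΔH°_rxn = 31.829 × -86.2 = -2743.6 kJ/s
Sensible, feed 146→25 °C: -889.77 kJ/s
Outlet flows (mol/s): A 3.0712, B 3.0712, C 31.829
Sensible, products 25→221 °C: 1486.8 kJ/s
Q = ΔH = -2146.6 kJ/s = -2146.6 kW
Heat removed = 7727.7 MJ/h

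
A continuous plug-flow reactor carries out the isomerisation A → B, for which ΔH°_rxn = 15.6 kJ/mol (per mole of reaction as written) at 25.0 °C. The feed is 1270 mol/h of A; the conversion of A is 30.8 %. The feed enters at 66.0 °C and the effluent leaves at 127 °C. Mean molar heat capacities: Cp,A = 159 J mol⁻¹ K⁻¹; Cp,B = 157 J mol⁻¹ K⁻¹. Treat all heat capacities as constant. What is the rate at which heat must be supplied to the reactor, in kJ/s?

Extent of reaction ξ = 0.308 × 1270 = 391.16 mol/h
Reaction term: ξ·ΔH°_rxn = 391.16 × 15.6 = 6102.1 kJ/h
Sensible, feed 66.0→25 °C: -8279.1 kJ/h
Outlet flows (mol/h): A 878.84, B 391.16
Sensible, products 25→127 °C: 20517 kJ/h
Q = ΔH = 18340 kJ/h = 5.0945 kW
Heat supplied = 5.0945 kJ/s

Q_in = 5.09 kJ/s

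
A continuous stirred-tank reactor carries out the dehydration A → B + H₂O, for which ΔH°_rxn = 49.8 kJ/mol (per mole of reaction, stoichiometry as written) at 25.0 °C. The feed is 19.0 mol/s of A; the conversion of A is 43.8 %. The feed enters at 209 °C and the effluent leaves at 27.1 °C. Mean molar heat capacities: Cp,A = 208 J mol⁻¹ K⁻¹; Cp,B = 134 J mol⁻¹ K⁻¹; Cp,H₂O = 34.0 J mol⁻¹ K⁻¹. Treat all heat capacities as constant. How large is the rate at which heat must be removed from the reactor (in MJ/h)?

Extent of reaction ξ = 0.438 × 19.0 = 8.322 mol/s
Reaction term: ξ·ΔH°_rxn = 8.322 × 49.8 = 414.44 kJ/s
Sensible, feed 209→25 °C: -727.17 kJ/s
Outlet flows (mol/s): A 10.678, B 8.322, H₂O 8.322
Sensible, products 25→27.1 °C: 7.6002 kJ/s
Q = ΔH = -305.13 kJ/s = -305.13 kW
Heat removed = 1098.5 MJ/h

Q_out = 1100 MJ/h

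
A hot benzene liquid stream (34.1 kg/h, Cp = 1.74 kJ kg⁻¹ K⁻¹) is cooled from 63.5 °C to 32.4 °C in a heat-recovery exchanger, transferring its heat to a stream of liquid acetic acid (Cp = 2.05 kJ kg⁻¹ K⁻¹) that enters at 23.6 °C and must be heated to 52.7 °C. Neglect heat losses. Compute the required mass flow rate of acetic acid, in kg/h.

ṁ_c = 30.9 kg/h

Heat released by hot stream: Q = 34.1 × 1.74 × (63.5 − 32.4) = 1845.3 kJ/h
Energy balance on cold side (adiabatic exchanger): Q = ṁ_c·Cp_c·(T_c,out − T_c,in)
ṁ_c = 1845.3 / [2.05 × (52.7 − 23.6)] = 30.933 kg/h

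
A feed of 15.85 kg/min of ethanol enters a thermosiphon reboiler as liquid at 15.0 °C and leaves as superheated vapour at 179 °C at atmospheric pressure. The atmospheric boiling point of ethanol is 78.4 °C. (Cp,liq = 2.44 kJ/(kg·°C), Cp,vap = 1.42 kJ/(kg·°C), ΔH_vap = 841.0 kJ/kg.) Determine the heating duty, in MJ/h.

liquid 15.0→78.4 °C: 154.7 kJ/kg
vaporisation at 78.4 °C: 841 kJ/kg
vapour 78.4→179 °C: 142.85 kJ/kg
Δh = 154.7 + 841 + 142.85 = 1138.5 kJ/kg
Q = ṁ·Δh = 15.85 kg/min × 1138.5 kJ/kg = 18046 kJ/min
|Q| = 300.77 kW = 1082.8 MJ/h

Q = 1080 MJ/h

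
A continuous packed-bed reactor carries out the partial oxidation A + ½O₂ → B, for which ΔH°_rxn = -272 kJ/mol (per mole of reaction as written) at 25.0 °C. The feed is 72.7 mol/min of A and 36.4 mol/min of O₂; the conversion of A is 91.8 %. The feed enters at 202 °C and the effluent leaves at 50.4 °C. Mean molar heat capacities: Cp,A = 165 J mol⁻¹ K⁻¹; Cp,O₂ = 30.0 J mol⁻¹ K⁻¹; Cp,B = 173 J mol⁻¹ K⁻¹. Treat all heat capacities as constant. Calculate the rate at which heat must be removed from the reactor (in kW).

Extent of reaction ξ = 0.918 × 72.7 = 66.739 mol/min
Reaction term: ξ·ΔH°_rxn = 66.739 × -272 = -18153 kJ/min
Sensible, feed 202→25 °C: -2316.5 kJ/min
Outlet flows (mol/min): A 5.9614, O₂ 3.0307, B 66.739
Sensible, products 25→50.4 °C: 320.56 kJ/min
Q = ΔH = -20149 kJ/min = -335.81 kW
Heat removed = 335.81 kW

Q_out = 336 kW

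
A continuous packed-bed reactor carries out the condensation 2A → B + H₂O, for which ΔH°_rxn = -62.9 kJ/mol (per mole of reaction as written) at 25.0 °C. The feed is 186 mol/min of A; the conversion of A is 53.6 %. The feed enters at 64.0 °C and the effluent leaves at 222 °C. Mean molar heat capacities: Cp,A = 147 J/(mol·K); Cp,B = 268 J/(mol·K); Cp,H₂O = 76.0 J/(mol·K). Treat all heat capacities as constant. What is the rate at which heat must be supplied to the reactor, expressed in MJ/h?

Extent of reaction ξ = 0.536 × 186 / 2 = 49.848 mol/min
Reaction term: ξ·ΔH°_rxn = 49.848 × -62.9 = -3135.4 kJ/min
Sensible, feed 64.0→25 °C: -1066.3 kJ/min
Outlet flows (mol/min): A 86.304, B 49.848, H₂O 49.848
Sensible, products 25→222 °C: 5877.4 kJ/min
Q = ΔH = 1675.6 kJ/min = 27.927 kW
Heat supplied = 100.54 MJ/h

Q_in = 101 MJ/h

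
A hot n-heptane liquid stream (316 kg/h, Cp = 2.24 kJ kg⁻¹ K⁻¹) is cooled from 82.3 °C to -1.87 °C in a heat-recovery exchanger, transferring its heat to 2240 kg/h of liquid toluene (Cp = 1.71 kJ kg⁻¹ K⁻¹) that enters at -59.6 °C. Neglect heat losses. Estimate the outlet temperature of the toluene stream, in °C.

Heat released by hot stream: Q = 316 × 2.24 × (82.3 − -1.87) = 59579 kJ/h
Energy balance on cold side (adiabatic exchanger): Q = ṁ_c·Cp_c·(T_c,out − T_c,in)
T_c,out = -59.6 + 59579/(2240 × 1.71) = -44.046 °C

T_c,out = -44.0 °C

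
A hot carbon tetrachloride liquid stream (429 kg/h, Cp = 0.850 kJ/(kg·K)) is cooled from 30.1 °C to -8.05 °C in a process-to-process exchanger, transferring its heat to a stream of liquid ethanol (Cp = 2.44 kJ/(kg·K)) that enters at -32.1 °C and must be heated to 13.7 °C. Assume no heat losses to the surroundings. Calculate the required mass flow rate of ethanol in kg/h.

ṁ_c = 124 kg/h

Heat released by hot stream: Q = 429 × 0.850 × (30.1 − -8.05) = 13911 kJ/h
Energy balance on cold side (adiabatic exchanger): Q = ṁ_c·Cp_c·(T_c,out − T_c,in)
ṁ_c = 13911 / [2.44 × (13.7 − -32.1)] = 124.48 kg/h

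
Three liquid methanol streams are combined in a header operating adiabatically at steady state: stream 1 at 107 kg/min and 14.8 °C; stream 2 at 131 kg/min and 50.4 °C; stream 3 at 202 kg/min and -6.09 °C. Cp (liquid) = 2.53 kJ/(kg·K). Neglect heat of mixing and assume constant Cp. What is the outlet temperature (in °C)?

T_out = 15.8 °C

Energy balance with Q = 0: Σ ṁᵢCp,ᵢ(T_out − Tᵢ) = 0
T_out = Σ ṁᵢCp,ᵢTᵢ / Σ ṁᵢCp,ᵢ
      = 17598 / 1113.2 = 15.809 °C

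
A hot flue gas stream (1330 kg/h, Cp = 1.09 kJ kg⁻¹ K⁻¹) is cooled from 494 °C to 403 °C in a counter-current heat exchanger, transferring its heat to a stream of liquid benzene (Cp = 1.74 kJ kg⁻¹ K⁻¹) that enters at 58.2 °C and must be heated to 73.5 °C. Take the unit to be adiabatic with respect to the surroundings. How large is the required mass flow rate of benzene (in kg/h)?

ṁ_c = 4960 kg/h

Heat released by hot stream: Q = 1330 × 1.09 × (494 − 403) = 131920 kJ/h
Energy balance on cold side (adiabatic exchanger): Q = ṁ_c·Cp_c·(T_c,out − T_c,in)
ṁ_c = 131920 / [1.74 × (73.5 − 58.2)] = 4955.4 kg/h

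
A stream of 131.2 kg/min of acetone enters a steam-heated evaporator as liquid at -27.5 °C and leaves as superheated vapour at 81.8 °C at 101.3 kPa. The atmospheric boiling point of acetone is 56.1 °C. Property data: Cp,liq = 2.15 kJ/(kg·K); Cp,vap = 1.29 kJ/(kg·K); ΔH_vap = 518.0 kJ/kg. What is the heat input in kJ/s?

liquid -27.5→56.1 °C: 179.74 kJ/kg
vaporisation at 56.1 °C: 518 kJ/kg
vapour 56.1→81.8 °C: 33.153 kJ/kg
Δh = 179.74 + 518 + 33.153 = 730.89 kJ/kg
Q = ṁ·Δh = 131.2 kg/min × 730.89 kJ/kg = 95893 kJ/min
|Q| = 1598.2 kW

Q = 1600 kJ/s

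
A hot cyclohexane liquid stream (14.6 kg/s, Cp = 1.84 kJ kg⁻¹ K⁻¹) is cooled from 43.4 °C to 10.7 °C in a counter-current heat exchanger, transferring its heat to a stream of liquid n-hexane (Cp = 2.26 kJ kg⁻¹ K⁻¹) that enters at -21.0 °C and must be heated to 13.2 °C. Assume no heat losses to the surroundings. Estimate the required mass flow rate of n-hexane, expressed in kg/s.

ṁ_c = 11.4 kg/s

Heat released by hot stream: Q = 14.6 × 1.84 × (43.4 − 10.7) = 878.45 kJ/s
Energy balance on cold side (adiabatic exchanger): Q = ṁ_c·Cp_c·(T_c,out − T_c,in)
ṁ_c = 878.45 / [2.26 × (13.2 − -21.0)] = 11.365 kg/s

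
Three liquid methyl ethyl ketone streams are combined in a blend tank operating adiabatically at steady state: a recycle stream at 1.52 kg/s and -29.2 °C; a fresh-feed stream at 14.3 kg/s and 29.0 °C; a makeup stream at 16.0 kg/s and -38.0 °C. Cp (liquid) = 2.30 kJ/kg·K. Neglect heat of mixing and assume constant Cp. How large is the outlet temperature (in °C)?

Adiabatic, steady state ⇒ Σ ṁᵢCp,ᵢ(T_out − Tᵢ) = 0
Σ ṁᵢCp,ᵢTᵢ = 1.52×2.30×-29.2 + 14.3×2.30×29.0 + 16.0×2.30×-38.0 = -546.67
Σ ṁᵢCp,ᵢ = 1.52×2.30 + 14.3×2.30 + 16.0×2.30 = 73.186
T_out = -546.67 / 73.186 = -7.4696 °C

T_out = -7.47 °C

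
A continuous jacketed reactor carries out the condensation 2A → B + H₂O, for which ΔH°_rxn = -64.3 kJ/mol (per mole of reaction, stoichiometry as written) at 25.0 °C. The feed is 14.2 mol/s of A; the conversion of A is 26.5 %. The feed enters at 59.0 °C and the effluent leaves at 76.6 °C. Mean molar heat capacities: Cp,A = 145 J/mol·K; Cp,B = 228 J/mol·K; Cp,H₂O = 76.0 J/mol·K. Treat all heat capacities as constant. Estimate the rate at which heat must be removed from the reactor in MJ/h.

Extent of reaction ξ = 0.265 × 14.2 / 2 = 1.8815 mol/s
Reaction term: ξ·ΔH°_rxn = 1.8815 × -64.3 = -120.98 kJ/s
Sensible, feed 59.0→25 °C: -70.006 kJ/s
Outlet flows (mol/s): A 10.437, B 1.8815, H₂O 1.8815
Sensible, products 25→76.6 °C: 107.6 kJ/s
Q = ΔH = -83.383 kJ/s = -83.383 kW
Heat removed = 300.18 MJ/h

Q_out = 300 MJ/h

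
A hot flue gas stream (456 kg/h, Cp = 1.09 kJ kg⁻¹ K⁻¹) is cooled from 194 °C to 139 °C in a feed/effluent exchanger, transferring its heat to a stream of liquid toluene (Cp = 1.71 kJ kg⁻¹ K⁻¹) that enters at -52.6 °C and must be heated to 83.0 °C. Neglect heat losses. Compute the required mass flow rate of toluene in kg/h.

ṁ_c = 118 kg/h

Heat released by hot stream: Q = 456 × 1.09 × (194 − 139) = 27337 kJ/h
Energy balance on cold side (adiabatic exchanger): Q = ṁ_c·Cp_c·(T_c,out − T_c,in)
ṁ_c = 27337 / [1.71 × (83.0 − -52.6)] = 117.9 kg/h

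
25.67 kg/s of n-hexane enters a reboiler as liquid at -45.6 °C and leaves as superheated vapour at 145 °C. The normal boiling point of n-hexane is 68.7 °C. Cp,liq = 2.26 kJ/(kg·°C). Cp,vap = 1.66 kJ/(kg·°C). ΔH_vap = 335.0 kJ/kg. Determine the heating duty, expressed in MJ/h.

Q = 66500 MJ/h

liquid -45.6→68.7 °C: 258.32 kJ/kg
vaporisation at 68.7 °C: 335 kJ/kg
vapour 68.7→145 °C: 126.66 kJ/kg
Δh = 258.32 + 335 + 126.66 = 719.98 kJ/kg
Q = ṁ·Δh = 25.67 kg/s × 719.98 kJ/kg = 18482 kJ/s
|Q| = 18482 kW = 66534 MJ/h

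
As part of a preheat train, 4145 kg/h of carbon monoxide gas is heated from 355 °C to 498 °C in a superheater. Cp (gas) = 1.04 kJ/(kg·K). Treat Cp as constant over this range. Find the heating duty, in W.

Q = 171000 W

Q = ṁ·Cp·ΔT = 4145 × 1.04 × (498 − 355) = 616440 kJ/h
Converting: 616440 / 3600 s = 171.23 kW
Heating duty = 171230 W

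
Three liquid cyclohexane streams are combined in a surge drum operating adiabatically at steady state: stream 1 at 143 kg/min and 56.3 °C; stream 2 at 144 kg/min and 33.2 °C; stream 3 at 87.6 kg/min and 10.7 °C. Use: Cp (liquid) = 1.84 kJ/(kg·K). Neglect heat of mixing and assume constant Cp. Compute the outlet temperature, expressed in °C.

T_out = 36.8 °C

No heat crosses the boundary, so H_out = H_in.
T_out = Σ ṁᵢCp,ᵢTᵢ / Σ ṁᵢCp,ᵢ
      = 25335 / 689.26 = 36.757 °C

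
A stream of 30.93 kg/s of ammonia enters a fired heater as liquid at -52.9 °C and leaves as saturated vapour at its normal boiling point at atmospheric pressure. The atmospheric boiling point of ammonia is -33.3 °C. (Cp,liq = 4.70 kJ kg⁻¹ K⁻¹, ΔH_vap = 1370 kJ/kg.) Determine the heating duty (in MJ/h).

Q = 163000 MJ/h

liquid -52.9→-33.3 °C: 92.12 kJ/kg
vaporisation at -33.3 °C: 1370 kJ/kg
Δh = 92.12 + 1370 = 1462.1 kJ/kg
Q = ṁ·Δh = 30.93 kg/s × 1462.1 kJ/kg = 45223 kJ/s
|Q| = 45223 kW = 162800 MJ/h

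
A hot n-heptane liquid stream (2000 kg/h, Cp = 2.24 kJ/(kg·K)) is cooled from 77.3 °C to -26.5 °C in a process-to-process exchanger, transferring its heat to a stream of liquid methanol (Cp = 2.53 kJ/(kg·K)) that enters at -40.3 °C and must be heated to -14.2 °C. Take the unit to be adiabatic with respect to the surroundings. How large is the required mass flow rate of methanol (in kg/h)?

Heat released by hot stream: Q = 2000 × 2.24 × (77.3 − -26.5) = 465020 kJ/h
Energy balance on cold side (adiabatic exchanger): Q = ṁ_c·Cp_c·(T_c,out − T_c,in)
ṁ_c = 465020 / [2.53 × (-14.2 − -40.3)] = 7042.3 kg/h

ṁ_c = 7040 kg/h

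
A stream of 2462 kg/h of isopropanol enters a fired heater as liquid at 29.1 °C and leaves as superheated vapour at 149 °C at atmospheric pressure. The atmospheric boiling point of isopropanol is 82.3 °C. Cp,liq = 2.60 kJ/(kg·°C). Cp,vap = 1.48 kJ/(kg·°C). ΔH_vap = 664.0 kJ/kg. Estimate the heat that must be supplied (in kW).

Q = 616 kW

liquid 29.1→82.3 °C: 138.32 kJ/kg
vaporisation at 82.3 °C: 664 kJ/kg
vapour 82.3→149 °C: 98.716 kJ/kg
Δh = 138.32 + 664 + 98.716 = 901.04 kJ/kg
Q = ṁ·Δh = 2462 kg/h × 901.04 kJ/kg = 2.2184e+06 kJ/h
|Q| = 616.21 kW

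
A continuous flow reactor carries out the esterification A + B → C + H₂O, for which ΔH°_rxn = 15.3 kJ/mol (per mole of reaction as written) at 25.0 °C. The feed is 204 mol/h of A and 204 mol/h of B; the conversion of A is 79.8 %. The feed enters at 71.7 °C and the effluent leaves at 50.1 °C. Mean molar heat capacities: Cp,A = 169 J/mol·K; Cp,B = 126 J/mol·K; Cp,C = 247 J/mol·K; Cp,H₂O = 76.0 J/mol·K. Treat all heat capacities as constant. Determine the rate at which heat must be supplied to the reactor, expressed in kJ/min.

Extent of reaction ξ = 0.798 × 204 = 162.79 mol/h
Reaction term: ξ·ΔH°_rxn = 162.79 × 15.3 = 2490.7 kJ/h
Sensible, feed 71.7→25 °C: -2810.4 kJ/h
Outlet flows (mol/h): A 41.208, B 41.208, C 162.79, H₂O 162.79
Sensible, products 25→50.1 °C: 1624.9 kJ/h
Q = ΔH = 1305.2 kJ/h = 0.36257 kW
Heat supplied = 21.754 kJ/min

Q_in = 21.8 kJ/min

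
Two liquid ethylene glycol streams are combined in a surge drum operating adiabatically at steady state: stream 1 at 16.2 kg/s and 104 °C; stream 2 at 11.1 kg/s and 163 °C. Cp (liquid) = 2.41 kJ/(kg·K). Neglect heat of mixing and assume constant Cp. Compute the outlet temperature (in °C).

No heat crosses the boundary, so H_out = H_in.
T_out = Σ ṁᵢCp,ᵢTᵢ / Σ ṁᵢCp,ᵢ
      = 8420.8 / 65.793 = 127.99 °C

T_out = 128 °C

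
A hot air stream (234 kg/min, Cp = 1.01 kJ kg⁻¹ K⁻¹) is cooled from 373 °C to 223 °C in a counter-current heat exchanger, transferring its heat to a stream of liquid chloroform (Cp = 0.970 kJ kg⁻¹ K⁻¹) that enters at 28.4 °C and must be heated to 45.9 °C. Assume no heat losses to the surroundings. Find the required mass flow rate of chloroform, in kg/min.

Heat released by hot stream: Q = 234 × 1.01 × (373 − 223) = 35451 kJ/min
Energy balance on cold side (adiabatic exchanger): Q = ṁ_c·Cp_c·(T_c,out − T_c,in)
ṁ_c = 35451 / [0.970 × (45.9 − 28.4)] = 2088.4 kg/min

ṁ_c = 2090 kg/min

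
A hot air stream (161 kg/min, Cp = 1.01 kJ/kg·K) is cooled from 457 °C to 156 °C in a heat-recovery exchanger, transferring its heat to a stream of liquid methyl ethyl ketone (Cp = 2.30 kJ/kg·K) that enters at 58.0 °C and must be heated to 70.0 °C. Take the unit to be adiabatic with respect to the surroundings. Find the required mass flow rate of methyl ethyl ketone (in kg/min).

Heat released by hot stream: Q = 161 × 1.01 × (457 − 156) = 48946 kJ/min
Energy balance on cold side (adiabatic exchanger): Q = ṁ_c·Cp_c·(T_c,out − T_c,in)
ṁ_c = 48946 / [2.30 × (70.0 − 58.0)] = 1773.4 kg/min

ṁ_c = 1770 kg/min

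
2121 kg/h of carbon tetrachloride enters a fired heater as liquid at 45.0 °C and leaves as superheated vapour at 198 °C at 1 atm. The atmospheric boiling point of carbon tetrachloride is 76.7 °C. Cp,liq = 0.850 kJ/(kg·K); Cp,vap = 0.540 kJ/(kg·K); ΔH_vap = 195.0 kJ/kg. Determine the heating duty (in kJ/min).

liquid 45.0→76.7 °C: 26.945 kJ/kg
vaporisation at 76.7 °C: 195 kJ/kg
vapour 76.7→198 °C: 65.502 kJ/kg
Δh = 26.945 + 195 + 65.502 = 287.45 kJ/kg
Q = ṁ·Δh = 2121 kg/h × 287.45 kJ/kg = 609680 kJ/h
|Q| = 169.35 kW = 10161 kJ/min

Q = 10200 kJ/min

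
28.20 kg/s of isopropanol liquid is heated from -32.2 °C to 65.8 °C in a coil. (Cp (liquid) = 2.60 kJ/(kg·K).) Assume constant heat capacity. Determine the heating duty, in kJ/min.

Q = 431000 kJ/min

Q = ṁ·Cp·ΔT = 28.20 × 2.60 × (65.8 − -32.2) = 7185.4 kJ/s
Heating duty = 431120 kJ/min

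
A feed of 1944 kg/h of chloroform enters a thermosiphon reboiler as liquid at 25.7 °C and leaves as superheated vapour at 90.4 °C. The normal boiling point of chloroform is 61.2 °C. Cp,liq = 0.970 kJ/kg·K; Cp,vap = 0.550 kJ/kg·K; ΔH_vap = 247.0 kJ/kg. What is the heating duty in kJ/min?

Q = 9640 kJ/min

liquid 25.7→61.2 °C: 34.435 kJ/kg
vaporisation at 61.2 °C: 247 kJ/kg
vapour 61.2→90.4 °C: 16.06 kJ/kg
Δh = 34.435 + 247 + 16.06 = 297.5 kJ/kg
Q = ṁ·Δh = 1944 kg/h × 297.5 kJ/kg = 578330 kJ/h
|Q| = 160.65 kW = 9638.8 kJ/min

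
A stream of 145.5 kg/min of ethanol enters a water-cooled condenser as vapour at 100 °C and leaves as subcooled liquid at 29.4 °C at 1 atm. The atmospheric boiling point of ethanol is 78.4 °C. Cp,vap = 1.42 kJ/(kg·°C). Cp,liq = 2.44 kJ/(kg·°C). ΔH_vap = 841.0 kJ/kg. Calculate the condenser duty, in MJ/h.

vapour 100→78.4 °C: -30.672 kJ/kg
condensation at 78.4 °C: -841 kJ/kg
liquid 78.4→29.4 °C: -119.56 kJ/kg
Δh = -30.672 + -841 + -119.56 = -991.23 kJ/kg
Q = ṁ·Δh = 145.5 kg/min × -991.23 kJ/kg = -144220 kJ/min
|Q| = 2403.7 kW = 8653.5 MJ/h

Q_c = 8650 MJ/h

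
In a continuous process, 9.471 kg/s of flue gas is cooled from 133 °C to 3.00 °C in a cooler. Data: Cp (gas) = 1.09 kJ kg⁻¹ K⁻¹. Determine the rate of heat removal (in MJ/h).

Q = ṁ·Cp·ΔT = 9.471 × 1.09 × (3.00 − 133) = -1342 kJ/s
Cooling duty = 4831.3 MJ/h

Q_c = 4830 MJ/h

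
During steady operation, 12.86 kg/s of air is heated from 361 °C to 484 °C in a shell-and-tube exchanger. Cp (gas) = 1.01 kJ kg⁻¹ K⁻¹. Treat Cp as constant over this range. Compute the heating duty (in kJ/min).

Q = 95900 kJ/min

Q = ṁ·Cp·ΔT = 12.86 × 1.01 × (484 − 361) = 1597.6 kJ/s
Heating duty = 95856 kJ/min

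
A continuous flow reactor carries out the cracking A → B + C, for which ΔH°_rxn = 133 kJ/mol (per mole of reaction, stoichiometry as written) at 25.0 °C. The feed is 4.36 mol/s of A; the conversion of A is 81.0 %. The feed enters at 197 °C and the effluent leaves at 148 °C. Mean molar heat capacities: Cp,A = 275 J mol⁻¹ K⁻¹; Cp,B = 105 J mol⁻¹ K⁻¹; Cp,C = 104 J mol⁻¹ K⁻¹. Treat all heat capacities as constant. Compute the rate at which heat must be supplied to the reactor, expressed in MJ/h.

Q_in = 1380 MJ/h

Extent of reaction ξ = 0.810 × 4.36 = 3.5316 mol/s
Reaction term: ξ·ΔH°_rxn = 3.5316 × 133 = 469.7 kJ/s
Sensible, feed 197→25 °C: -206.23 kJ/s
Outlet flows (mol/s): A 0.8284, B 3.5316, C 3.5316
Sensible, products 25→148 °C: 118.81 kJ/s
Q = ΔH = 382.28 kJ/s = 382.28 kW
Heat supplied = 1376.2 MJ/h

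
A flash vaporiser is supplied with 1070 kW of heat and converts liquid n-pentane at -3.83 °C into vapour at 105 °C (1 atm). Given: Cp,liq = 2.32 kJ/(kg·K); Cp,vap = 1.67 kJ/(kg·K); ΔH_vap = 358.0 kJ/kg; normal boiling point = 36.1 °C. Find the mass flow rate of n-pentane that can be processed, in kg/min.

ṁ = 113 kg/min

Δh = 2.32×(36.1−-3.83) + 358.0 + 1.67×(105−36.1) = 565.7 kJ/kg
Q = 1070 kW = 1070 kJ/s = 64200 kJ/min
ṁ = Q/Δh = 64200 / 565.7 = 113.49 kg/min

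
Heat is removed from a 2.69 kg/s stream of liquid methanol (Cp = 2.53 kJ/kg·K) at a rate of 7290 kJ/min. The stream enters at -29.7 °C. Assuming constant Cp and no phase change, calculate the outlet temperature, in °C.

Q = 7290 kJ/min = 121.5 kJ/s
ΔT = Q/(ṁ·Cp) = 121.5/(2.69×2.53) = 17.853 K
T_out = -29.7 − 17.853 = -47.553 °C

T_out = -47.6 °C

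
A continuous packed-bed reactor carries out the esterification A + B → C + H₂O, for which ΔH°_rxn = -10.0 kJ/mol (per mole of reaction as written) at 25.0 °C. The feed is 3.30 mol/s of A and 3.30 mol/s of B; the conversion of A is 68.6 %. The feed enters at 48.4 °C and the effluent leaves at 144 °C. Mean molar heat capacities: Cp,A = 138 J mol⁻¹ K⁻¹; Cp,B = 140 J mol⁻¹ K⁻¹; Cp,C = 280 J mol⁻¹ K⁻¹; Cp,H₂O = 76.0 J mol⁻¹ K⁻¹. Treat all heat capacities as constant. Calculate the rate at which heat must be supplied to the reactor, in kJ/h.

Q_in = 310000 kJ/h

Extent of reaction ξ = 0.686 × 3.30 = 2.2638 mol/s
Reaction term: ξ·ΔH°_rxn = 2.2638 × -10.0 = -22.638 kJ/s
Sensible, feed 48.4→25 °C: -21.467 kJ/s
Outlet flows (mol/s): A 1.0362, B 1.0362, C 2.2638, H₂O 2.2638
Sensible, products 25→144 °C: 130.18 kJ/s
Q = ΔH = 86.078 kJ/s = 86.078 kW
Heat supplied = 309880 kJ/h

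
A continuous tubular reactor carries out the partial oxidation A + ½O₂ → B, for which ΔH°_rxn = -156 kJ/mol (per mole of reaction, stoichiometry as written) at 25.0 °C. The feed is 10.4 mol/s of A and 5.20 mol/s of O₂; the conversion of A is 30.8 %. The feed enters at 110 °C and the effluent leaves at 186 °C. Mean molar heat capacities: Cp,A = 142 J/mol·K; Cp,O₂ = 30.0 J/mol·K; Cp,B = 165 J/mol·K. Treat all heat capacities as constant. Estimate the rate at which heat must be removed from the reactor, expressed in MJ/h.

Extent of reaction ξ = 0.308 × 10.4 = 3.2032 mol/s
Reaction term: ξ·ΔH°_rxn = 3.2032 × -156 = -499.7 kJ/s
Sensible, feed 110→25 °C: -138.79 kJ/s
Outlet flows (mol/s): A 7.1968, O₂ 3.5984, B 3.2032
Sensible, products 25→186 °C: 267.01 kJ/s
Q = ΔH = -371.48 kJ/s = -371.48 kW
Heat removed = 1337.3 MJ/h

Q_out = 1340 MJ/h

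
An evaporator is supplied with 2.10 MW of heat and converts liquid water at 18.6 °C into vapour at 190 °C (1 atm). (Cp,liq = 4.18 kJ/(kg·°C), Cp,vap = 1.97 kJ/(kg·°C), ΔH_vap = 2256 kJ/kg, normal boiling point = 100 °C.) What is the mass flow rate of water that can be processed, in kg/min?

Δh = 4.18×(100−18.6) + 2256 + 1.97×(190−100) = 2773.6 kJ/kg
Q = 2.10 MW = 2100 kJ/s = 126000 kJ/min
ṁ = Q/Δh = 126000 / 2773.6 = 45.429 kg/min

ṁ = 45.4 kg/min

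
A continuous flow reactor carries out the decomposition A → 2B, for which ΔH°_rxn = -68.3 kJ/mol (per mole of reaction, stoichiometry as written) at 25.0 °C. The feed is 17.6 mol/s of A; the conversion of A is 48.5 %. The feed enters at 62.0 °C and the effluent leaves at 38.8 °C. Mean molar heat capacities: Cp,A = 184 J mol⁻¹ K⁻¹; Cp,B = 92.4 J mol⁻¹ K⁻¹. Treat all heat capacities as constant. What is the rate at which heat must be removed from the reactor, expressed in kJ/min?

Q_out = 39500 kJ/min

Extent of reaction ξ = 0.485 × 17.6 = 8.536 mol/s
Reaction term: ξ·ΔH°_rxn = 8.536 × -68.3 = -583.01 kJ/s
Sensible, feed 62.0→25 °C: -119.82 kJ/s
Outlet flows (mol/s): A 9.064, B 17.072
Sensible, products 25→38.8 °C: 44.784 kJ/s
Q = ΔH = -658.05 kJ/s = -658.05 kW
Heat removed = 39483 kJ/min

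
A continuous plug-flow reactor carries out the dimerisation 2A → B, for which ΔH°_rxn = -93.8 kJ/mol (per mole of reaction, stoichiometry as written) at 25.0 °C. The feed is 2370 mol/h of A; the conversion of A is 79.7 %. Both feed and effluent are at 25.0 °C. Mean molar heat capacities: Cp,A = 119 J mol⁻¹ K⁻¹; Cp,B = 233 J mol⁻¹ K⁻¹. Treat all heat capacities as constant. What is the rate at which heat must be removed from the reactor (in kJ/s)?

Extent of reaction ξ = 0.797 × 2370 / 2 = 944.45 mol/h
Reaction term: ξ·ΔH°_rxn = 944.45 × -93.8 = -88589 kJ/h
Q = ΔH = -88589 kJ/h = -24.608 kW
Heat removed = 24.608 kJ/s

Q_out = 24.6 kJ/s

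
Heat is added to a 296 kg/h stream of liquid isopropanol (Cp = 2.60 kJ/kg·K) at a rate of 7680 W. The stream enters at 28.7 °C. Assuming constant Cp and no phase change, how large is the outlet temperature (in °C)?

Q = 7680 W = 27648 kJ/h
ΔT = Q/(ṁ·Cp) = 27648/(296×2.60) = 35.925 K
T_out = 28.7 + 35.925 = 64.625 °C

T_out = 64.6 °C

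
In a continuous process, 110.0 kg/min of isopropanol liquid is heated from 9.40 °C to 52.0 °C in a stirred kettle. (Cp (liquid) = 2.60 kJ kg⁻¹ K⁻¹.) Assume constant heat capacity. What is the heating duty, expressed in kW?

Q = ṁ·Cp·ΔT = 110.0 × 2.60 × (52.0 − 9.40) = 12184 kJ/min
Converting: 12184 / 60 s = 203.06 kW

Q = 203 kW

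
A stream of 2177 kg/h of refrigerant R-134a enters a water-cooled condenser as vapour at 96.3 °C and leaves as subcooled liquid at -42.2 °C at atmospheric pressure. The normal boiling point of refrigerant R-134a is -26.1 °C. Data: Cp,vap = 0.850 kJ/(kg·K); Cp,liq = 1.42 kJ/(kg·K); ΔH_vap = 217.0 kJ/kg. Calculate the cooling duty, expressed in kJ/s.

Q_c = 208 kJ/s

vapour 96.3→-26.1 °C: -104.04 kJ/kg
condensation at -26.1 °C: -217 kJ/kg
liquid -26.1→-42.2 °C: -22.862 kJ/kg
Δh = -104.04 + -217 + -22.862 = -343.9 kJ/kg
Q = ṁ·Δh = 2177 kg/h × -343.9 kJ/kg = -748670 kJ/h
|Q| = 207.97 kW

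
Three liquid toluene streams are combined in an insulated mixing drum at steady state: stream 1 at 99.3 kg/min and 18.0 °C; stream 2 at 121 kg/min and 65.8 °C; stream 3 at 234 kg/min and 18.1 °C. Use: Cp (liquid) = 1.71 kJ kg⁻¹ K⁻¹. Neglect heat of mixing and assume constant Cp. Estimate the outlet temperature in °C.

No heat crosses the boundary, so H_out = H_in.
T_out = Σ ṁᵢCp,ᵢTᵢ / Σ ṁᵢCp,ᵢ
      = 23914 / 776.85 = 30.783 °C

T_out = 30.8 °C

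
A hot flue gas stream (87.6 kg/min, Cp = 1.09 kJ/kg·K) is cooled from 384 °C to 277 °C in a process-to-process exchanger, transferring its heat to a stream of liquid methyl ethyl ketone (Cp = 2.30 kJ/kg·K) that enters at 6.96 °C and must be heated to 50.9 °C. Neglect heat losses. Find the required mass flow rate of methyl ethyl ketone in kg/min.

ṁ_c = 101 kg/min

Heat released by hot stream: Q = 87.6 × 1.09 × (384 − 277) = 10217 kJ/min
Energy balance on cold side (adiabatic exchanger): Q = ṁ_c·Cp_c·(T_c,out − T_c,in)
ṁ_c = 10217 / [2.30 × (50.9 − 6.96)] = 101.09 kg/min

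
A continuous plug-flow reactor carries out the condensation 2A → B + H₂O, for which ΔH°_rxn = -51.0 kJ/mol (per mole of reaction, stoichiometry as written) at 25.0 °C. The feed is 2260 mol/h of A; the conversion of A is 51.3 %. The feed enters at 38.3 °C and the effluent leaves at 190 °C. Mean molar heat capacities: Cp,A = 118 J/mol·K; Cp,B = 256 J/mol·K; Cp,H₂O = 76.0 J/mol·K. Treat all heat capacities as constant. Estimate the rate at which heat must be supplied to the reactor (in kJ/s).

Extent of reaction ξ = 0.513 × 2260 / 2 = 579.69 mol/h
Reaction term: ξ·ΔH°_rxn = 579.69 × -51.0 = -29564 kJ/h
Sensible, feed 38.3→25 °C: -3546.8 kJ/h
Outlet flows (mol/h): A 1100.6, B 579.69, H₂O 579.69
Sensible, products 25→190 °C: 53184 kJ/h
Q = ΔH = 20073 kJ/h = 5.576 kW
Heat supplied = 5.576 kJ/s

Q_in = 5.58 kJ/s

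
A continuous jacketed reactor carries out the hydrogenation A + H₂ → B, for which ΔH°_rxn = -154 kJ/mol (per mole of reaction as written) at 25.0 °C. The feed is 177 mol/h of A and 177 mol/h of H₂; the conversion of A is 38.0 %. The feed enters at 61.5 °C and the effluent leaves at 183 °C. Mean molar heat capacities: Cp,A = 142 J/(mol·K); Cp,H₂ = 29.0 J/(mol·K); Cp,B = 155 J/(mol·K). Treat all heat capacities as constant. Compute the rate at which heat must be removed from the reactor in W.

Q_out = 1900 W

Extent of reaction ξ = 0.380 × 177 = 67.26 mol/h
Reaction term: ξ·ΔH°_rxn = 67.26 × -154 = -10358 kJ/h
Sensible, feed 61.5→25 °C: -1104.7 kJ/h
Outlet flows (mol/h): A 109.74, H₂ 109.74, B 67.26
Sensible, products 25→183 °C: 4612.2 kJ/h
Q = ΔH = -6850.6 kJ/h = -1.903 kW
Heat removed = 1903 W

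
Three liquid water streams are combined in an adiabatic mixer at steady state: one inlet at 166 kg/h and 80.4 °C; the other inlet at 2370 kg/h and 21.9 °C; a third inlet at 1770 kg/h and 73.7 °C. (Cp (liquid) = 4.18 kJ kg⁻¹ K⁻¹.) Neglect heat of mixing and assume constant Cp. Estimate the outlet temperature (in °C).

T_out = 45.4 °C

Adiabatic, steady state ⇒ Σ ṁᵢCp,ᵢ(T_out − Tᵢ) = 0
T_out = Σ ṁᵢCp,ᵢTᵢ / Σ ṁᵢCp,ᵢ
      = 818020 / 17999 = 45.448 °C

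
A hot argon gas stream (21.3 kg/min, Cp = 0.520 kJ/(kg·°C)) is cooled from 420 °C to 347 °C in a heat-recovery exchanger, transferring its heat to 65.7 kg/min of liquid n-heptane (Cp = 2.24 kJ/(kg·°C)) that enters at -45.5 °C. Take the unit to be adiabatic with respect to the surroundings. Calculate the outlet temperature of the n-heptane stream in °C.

T_c,out = -40.0 °C

Heat released by hot stream: Q = 21.3 × 0.520 × (420 − 347) = 808.55 kJ/min
Energy balance on cold side (adiabatic exchanger): Q = ṁ_c·Cp_c·(T_c,out − T_c,in)
T_c,out = -45.5 + 808.55/(65.7 × 2.24) = -40.006 °C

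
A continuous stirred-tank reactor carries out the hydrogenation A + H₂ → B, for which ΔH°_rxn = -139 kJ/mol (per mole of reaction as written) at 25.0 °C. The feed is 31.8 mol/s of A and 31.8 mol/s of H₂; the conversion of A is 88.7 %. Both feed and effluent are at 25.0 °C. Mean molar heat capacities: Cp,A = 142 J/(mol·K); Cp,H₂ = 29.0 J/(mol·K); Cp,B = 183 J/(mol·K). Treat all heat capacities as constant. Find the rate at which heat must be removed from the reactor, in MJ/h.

Q_out = 14100 MJ/h

Extent of reaction ξ = 0.887 × 31.8 = 28.207 mol/s
Reaction term: ξ·ΔH°_rxn = 28.207 × -139 = -3920.7 kJ/s
Q = ΔH = -3920.7 kJ/s = -3920.7 kW
Heat removed = 14115 MJ/h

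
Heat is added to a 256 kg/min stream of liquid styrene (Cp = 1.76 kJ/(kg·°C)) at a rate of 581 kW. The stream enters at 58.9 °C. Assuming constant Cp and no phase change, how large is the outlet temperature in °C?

Q = 581 kW = 34860 kJ/min
ΔT = Q/(ṁ·Cp) = 34860/(256×1.76) = 77.37 K
T_out = 58.9 + 77.37 = 136.27 °C

T_out = 136 °C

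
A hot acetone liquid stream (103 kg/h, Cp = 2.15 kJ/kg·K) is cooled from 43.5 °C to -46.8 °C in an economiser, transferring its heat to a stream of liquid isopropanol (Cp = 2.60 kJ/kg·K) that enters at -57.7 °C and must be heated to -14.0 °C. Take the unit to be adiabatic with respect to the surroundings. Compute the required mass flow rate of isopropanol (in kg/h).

ṁ_c = 176 kg/h

Heat released by hot stream: Q = 103 × 2.15 × (43.5 − -46.8) = 19997 kJ/h
Energy balance on cold side (adiabatic exchanger): Q = ṁ_c·Cp_c·(T_c,out − T_c,in)
ṁ_c = 19997 / [2.60 × (-14.0 − -57.7)] = 176 kg/h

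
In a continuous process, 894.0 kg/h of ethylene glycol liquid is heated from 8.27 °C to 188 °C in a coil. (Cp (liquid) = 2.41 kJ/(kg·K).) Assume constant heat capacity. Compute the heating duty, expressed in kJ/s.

Q = 108 kJ/s

Q = ṁ·Cp·ΔT = 894.0 × 2.41 × (188 − 8.27) = 387240 kJ/h
Converting: 387240 / 3600 s = 107.57 kW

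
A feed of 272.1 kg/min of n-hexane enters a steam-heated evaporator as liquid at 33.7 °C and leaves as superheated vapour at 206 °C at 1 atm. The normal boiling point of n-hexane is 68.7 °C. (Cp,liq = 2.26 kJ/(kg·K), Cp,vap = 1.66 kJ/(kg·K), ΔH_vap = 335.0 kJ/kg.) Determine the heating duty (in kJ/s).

liquid 33.7→68.7 °C: 79.1 kJ/kg
vaporisation at 68.7 °C: 335 kJ/kg
vapour 68.7→206 °C: 227.92 kJ/kg
Δh = 79.1 + 335 + 227.92 = 642.02 kJ/kg
Q = ṁ·Δh = 272.1 kg/min × 642.02 kJ/kg = 174690 kJ/min
|Q| = 2911.6 kW

Q = 2910 kJ/s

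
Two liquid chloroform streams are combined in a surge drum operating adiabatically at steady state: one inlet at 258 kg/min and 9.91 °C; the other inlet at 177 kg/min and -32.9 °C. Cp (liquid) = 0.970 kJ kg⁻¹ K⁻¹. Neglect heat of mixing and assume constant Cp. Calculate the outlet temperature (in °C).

T_out = -7.51 °C

No heat crosses the boundary, so H_out = H_in.
T_out = Σ ṁᵢCp,ᵢTᵢ / Σ ṁᵢCp,ᵢ
      = -3168.5 / 421.95 = -7.5092 °C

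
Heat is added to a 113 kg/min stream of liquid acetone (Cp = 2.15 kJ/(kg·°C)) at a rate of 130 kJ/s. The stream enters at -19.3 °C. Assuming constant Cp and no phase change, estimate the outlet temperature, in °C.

Q = 130 kJ/s = 7800 kJ/min
ΔT = Q/(ṁ·Cp) = 7800/(113×2.15) = 32.105 K
T_out = -19.3 + 32.105 = 12.805 °C

T_out = 12.8 °C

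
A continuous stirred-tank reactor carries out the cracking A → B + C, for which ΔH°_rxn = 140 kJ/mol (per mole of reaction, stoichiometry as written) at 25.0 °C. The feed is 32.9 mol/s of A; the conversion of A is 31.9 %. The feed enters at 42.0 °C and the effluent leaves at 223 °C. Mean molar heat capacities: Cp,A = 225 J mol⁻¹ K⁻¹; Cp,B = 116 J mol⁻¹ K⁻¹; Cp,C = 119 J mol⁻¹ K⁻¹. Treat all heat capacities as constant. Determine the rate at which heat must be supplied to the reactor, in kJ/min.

Extent of reaction ξ = 0.319 × 32.9 = 10.495 mol/s
Reaction term: ξ·ΔH°_rxn = 10.495 × 140 = 1469.3 kJ/s
Sensible, feed 42.0→25 °C: -125.84 kJ/s
Outlet flows (mol/s): A 22.405, B 10.495, C 10.495
Sensible, products 25→223 °C: 1486.5 kJ/s
Q = ΔH = 2829.9 kJ/s = 2829.9 kW
Heat supplied = 169800 kJ/min

Q_in = 170000 kJ/min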